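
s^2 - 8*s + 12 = (s - 6)*(s - 2)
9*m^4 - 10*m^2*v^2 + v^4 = (-3*m + v)*(-m + v)*(m + v)*(3*m + v)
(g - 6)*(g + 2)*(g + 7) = g^3 + 3*g^2 - 40*g - 84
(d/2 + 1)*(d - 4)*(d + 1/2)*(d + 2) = d^4/2 + d^3/4 - 6*d^2 - 11*d - 4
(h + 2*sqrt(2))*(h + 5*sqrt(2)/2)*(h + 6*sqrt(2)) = h^3 + 21*sqrt(2)*h^2/2 + 64*h + 60*sqrt(2)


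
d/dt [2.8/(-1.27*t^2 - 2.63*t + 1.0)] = (7.112*t + 7.364)/(1.27*t^2 + 2.63*t - 1.0)^2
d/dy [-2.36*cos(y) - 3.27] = 2.36*sin(y)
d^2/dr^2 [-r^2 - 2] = -2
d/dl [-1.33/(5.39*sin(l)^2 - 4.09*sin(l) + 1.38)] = (14.3374*sin(l) - 5.4397)*cos(l)/(5.39*sin(l)^2 - 4.09*sin(l) + 1.38)^2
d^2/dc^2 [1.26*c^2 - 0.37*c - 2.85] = 2.52000000000000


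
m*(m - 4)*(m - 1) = m^3 - 5*m^2 + 4*m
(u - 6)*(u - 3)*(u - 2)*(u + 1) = u^4 - 10*u^3 + 25*u^2 - 36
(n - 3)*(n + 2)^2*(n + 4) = n^4 + 5*n^3 - 4*n^2 - 44*n - 48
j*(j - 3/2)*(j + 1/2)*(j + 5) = j^4 + 4*j^3 - 23*j^2/4 - 15*j/4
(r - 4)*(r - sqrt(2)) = r^2 - 4*r - sqrt(2)*r + 4*sqrt(2)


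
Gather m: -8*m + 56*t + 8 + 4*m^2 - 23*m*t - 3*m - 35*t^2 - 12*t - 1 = 4*m^2 + m*(-23*t - 11) - 35*t^2 + 44*t + 7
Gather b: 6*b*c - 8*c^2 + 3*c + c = 6*b*c - 8*c^2 + 4*c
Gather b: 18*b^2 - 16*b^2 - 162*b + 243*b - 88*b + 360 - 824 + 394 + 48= 2*b^2 - 7*b - 22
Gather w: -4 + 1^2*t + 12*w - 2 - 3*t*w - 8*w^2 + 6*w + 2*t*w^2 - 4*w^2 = t + w^2*(2*t - 12) + w*(18 - 3*t) - 6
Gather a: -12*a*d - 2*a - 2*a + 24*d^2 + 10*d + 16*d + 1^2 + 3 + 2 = a*(-12*d - 4) + 24*d^2 + 26*d + 6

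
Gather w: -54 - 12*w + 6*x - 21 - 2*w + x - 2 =-14*w + 7*x - 77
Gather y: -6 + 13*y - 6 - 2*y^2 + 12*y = -2*y^2 + 25*y - 12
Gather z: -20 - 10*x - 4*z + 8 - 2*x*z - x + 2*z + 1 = -11*x + z*(-2*x - 2) - 11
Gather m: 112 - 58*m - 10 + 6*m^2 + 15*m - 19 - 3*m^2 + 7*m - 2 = 3*m^2 - 36*m + 81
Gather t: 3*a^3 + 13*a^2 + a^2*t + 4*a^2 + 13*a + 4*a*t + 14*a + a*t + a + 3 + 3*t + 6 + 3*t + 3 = 3*a^3 + 17*a^2 + 28*a + t*(a^2 + 5*a + 6) + 12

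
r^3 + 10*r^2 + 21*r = r*(r + 3)*(r + 7)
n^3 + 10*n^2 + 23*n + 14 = (n + 1)*(n + 2)*(n + 7)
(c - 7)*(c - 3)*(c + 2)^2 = c^4 - 6*c^3 - 15*c^2 + 44*c + 84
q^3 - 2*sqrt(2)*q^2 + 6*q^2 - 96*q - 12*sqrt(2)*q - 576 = (q + 6)*(q - 8*sqrt(2))*(q + 6*sqrt(2))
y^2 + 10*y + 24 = (y + 4)*(y + 6)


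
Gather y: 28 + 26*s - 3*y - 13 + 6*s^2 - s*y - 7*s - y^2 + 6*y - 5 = 6*s^2 + 19*s - y^2 + y*(3 - s) + 10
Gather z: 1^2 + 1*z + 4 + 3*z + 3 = 4*z + 8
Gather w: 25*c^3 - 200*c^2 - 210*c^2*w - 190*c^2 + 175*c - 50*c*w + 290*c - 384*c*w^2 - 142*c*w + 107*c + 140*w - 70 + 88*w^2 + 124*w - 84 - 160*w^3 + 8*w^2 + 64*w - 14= 25*c^3 - 390*c^2 + 572*c - 160*w^3 + w^2*(96 - 384*c) + w*(-210*c^2 - 192*c + 328) - 168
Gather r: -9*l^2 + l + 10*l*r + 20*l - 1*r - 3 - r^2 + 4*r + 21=-9*l^2 + 21*l - r^2 + r*(10*l + 3) + 18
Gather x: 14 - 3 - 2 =9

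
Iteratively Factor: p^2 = (p)*(p)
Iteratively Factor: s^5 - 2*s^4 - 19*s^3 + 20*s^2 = (s - 1)*(s^4 - s^3 - 20*s^2) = s*(s - 1)*(s^3 - s^2 - 20*s) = s^2*(s - 1)*(s^2 - s - 20) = s^2*(s - 5)*(s - 1)*(s + 4)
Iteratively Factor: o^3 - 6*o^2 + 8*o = (o - 4)*(o^2 - 2*o) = (o - 4)*(o - 2)*(o)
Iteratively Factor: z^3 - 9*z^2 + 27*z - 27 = (z - 3)*(z^2 - 6*z + 9) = (z - 3)^2*(z - 3)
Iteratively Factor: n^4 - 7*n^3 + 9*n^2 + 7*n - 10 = (n - 2)*(n^3 - 5*n^2 - n + 5) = (n - 5)*(n - 2)*(n^2 - 1) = (n - 5)*(n - 2)*(n - 1)*(n + 1)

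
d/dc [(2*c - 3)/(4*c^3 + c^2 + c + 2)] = (8*c^3 + 2*c^2 + 2*c - (2*c - 3)*(12*c^2 + 2*c + 1) + 4)/(4*c^3 + c^2 + c + 2)^2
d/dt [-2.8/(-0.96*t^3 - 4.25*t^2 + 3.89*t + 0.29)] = (-8.064*t^2 - 23.8*t + 10.892)/(0.96*t^3 + 4.25*t^2 - 3.89*t - 0.29)^2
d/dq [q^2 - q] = 2*q - 1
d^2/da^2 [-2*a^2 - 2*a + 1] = -4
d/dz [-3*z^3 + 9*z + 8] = 9 - 9*z^2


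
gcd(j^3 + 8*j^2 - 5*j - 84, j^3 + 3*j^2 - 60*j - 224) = j^2 + 11*j + 28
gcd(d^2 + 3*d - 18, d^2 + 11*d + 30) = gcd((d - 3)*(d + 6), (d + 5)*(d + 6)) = d + 6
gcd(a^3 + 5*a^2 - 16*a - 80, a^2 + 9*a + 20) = a^2 + 9*a + 20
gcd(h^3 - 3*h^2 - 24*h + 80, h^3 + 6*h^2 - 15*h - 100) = h^2 + h - 20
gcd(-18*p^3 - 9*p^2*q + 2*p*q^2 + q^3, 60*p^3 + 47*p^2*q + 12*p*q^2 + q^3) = 3*p + q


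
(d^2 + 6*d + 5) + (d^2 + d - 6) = 2*d^2 + 7*d - 1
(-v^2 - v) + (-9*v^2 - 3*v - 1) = -10*v^2 - 4*v - 1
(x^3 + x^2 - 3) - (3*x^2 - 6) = x^3 - 2*x^2 + 3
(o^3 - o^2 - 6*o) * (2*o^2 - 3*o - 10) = 2*o^5 - 5*o^4 - 19*o^3 + 28*o^2 + 60*o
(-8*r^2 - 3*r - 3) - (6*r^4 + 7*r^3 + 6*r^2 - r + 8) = -6*r^4 - 7*r^3 - 14*r^2 - 2*r - 11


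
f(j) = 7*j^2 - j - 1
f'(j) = 14*j - 1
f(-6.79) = 328.52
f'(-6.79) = -96.06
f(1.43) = 11.88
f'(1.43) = 19.02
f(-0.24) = -0.36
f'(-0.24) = -4.36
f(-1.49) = 16.03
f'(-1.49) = -21.86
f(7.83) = 420.33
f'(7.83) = 108.62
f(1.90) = 22.37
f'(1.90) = 25.60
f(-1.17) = 9.75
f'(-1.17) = -17.38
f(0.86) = 3.32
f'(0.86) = 11.04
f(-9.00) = 575.00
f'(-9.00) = -127.00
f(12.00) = 995.00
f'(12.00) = 167.00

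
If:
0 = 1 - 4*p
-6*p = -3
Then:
No Solution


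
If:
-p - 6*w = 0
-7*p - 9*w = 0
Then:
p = 0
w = 0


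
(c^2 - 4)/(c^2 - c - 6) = (c - 2)/(c - 3)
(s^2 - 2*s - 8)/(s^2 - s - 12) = (s + 2)/(s + 3)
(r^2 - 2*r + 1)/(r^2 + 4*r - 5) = (r - 1)/(r + 5)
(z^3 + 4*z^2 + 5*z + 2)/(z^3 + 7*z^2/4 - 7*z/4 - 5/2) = 4*(z + 1)/(4*z - 5)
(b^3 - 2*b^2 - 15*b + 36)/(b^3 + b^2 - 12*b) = (b - 3)/b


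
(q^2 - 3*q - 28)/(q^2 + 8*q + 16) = (q - 7)/(q + 4)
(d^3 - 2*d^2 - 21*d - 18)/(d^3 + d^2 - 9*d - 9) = (d - 6)/(d - 3)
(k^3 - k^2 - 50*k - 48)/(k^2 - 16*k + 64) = (k^2 + 7*k + 6)/(k - 8)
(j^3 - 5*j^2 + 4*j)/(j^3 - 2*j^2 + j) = (j - 4)/(j - 1)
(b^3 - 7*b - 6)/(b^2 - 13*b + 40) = (b^3 - 7*b - 6)/(b^2 - 13*b + 40)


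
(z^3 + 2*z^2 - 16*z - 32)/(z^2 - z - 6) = (z^2 - 16)/(z - 3)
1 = 1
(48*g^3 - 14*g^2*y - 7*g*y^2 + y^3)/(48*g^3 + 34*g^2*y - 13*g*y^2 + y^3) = (-6*g^2 + g*y + y^2)/(-6*g^2 - 5*g*y + y^2)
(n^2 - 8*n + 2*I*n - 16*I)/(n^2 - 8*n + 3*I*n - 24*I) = (n + 2*I)/(n + 3*I)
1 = 1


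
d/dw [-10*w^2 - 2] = -20*w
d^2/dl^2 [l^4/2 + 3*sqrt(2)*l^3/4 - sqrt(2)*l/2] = 3*l*(4*l + 3*sqrt(2))/2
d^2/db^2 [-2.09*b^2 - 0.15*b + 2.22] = -4.18000000000000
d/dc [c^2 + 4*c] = 2*c + 4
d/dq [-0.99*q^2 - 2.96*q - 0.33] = -1.98*q - 2.96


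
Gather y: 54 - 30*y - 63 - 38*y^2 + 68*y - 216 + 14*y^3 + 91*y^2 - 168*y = 14*y^3 + 53*y^2 - 130*y - 225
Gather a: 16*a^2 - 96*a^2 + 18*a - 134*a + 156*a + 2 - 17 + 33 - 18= -80*a^2 + 40*a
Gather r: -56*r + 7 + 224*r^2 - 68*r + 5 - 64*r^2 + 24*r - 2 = 160*r^2 - 100*r + 10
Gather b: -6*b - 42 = -6*b - 42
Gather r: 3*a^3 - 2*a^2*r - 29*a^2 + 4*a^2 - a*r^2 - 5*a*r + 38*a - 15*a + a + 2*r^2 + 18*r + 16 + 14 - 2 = 3*a^3 - 25*a^2 + 24*a + r^2*(2 - a) + r*(-2*a^2 - 5*a + 18) + 28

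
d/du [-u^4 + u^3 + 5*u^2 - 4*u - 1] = -4*u^3 + 3*u^2 + 10*u - 4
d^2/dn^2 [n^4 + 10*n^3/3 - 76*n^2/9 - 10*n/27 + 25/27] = 12*n^2 + 20*n - 152/9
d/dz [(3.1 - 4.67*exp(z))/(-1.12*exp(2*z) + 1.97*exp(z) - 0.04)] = (-5.2304*exp(2*z) + 6.944*exp(z) - 5.9202)*exp(z)/(1.2544*exp(4*z) - 4.4128*exp(3*z) + 3.9705*exp(2*z) - 0.1576*exp(z) + 0.0016)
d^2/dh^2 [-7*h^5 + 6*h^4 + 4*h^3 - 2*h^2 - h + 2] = -140*h^3 + 72*h^2 + 24*h - 4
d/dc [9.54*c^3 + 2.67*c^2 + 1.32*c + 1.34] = 28.62*c^2 + 5.34*c + 1.32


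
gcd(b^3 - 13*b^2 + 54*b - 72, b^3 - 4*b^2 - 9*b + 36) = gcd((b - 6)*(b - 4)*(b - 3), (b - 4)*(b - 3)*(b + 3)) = b^2 - 7*b + 12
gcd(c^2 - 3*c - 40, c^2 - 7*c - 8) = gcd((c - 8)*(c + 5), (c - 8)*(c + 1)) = c - 8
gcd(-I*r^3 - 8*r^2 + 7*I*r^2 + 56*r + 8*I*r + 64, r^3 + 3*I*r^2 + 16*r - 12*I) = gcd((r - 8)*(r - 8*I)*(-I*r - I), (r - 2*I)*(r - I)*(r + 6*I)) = 1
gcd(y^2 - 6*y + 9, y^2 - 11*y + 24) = y - 3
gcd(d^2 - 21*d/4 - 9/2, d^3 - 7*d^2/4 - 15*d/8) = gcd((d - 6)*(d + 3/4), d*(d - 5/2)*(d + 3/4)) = d + 3/4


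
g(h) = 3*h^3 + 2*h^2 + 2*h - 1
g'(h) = 9*h^2 + 4*h + 2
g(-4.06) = -176.92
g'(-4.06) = 134.11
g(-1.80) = -15.62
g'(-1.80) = 23.96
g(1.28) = 11.13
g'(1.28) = 21.87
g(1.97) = 33.64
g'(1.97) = 44.81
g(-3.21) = -86.04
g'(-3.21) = 81.90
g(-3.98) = -166.41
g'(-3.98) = 128.64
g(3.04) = 107.85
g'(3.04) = 97.33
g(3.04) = 107.85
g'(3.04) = 97.33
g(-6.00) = -589.00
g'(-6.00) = 302.00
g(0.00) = -1.00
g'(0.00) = 2.00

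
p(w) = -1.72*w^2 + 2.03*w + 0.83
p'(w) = 2.03 - 3.44*w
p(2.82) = -7.12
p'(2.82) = -7.67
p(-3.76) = -31.12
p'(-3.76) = 14.96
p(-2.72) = -17.42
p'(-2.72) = 11.39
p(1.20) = 0.79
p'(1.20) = -2.10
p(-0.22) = 0.30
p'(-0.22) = 2.79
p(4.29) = -22.12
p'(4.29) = -12.73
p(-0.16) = 0.46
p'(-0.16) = 2.58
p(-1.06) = -3.25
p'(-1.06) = 5.68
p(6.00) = -48.91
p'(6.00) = -18.61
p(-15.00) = -416.62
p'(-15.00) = 53.63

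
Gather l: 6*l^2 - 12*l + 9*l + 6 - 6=6*l^2 - 3*l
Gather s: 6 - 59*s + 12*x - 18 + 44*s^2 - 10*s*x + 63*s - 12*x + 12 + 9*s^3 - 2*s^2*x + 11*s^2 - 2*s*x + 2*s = 9*s^3 + s^2*(55 - 2*x) + s*(6 - 12*x)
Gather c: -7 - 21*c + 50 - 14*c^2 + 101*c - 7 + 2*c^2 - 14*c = -12*c^2 + 66*c + 36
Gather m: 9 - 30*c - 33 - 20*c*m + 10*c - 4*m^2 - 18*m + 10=-20*c - 4*m^2 + m*(-20*c - 18) - 14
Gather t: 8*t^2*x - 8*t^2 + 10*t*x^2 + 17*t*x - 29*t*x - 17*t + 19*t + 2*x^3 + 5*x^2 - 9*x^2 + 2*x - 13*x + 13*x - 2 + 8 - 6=t^2*(8*x - 8) + t*(10*x^2 - 12*x + 2) + 2*x^3 - 4*x^2 + 2*x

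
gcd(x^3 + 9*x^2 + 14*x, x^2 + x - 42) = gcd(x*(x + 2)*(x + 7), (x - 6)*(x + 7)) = x + 7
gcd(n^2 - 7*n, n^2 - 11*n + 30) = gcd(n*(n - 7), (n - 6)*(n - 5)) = 1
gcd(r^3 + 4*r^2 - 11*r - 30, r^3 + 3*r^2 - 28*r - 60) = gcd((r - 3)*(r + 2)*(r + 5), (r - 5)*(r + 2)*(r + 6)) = r + 2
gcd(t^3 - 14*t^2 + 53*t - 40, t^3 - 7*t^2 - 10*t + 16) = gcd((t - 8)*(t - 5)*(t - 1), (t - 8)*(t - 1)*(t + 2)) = t^2 - 9*t + 8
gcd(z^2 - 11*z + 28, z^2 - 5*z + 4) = z - 4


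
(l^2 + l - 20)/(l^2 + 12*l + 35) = (l - 4)/(l + 7)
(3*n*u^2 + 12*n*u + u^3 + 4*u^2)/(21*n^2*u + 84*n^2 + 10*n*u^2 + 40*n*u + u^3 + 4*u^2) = u/(7*n + u)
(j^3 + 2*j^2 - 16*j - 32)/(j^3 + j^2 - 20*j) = (j^2 + 6*j + 8)/(j*(j + 5))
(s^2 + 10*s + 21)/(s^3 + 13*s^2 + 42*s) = (s + 3)/(s*(s + 6))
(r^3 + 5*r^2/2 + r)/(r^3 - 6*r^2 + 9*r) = (r^2 + 5*r/2 + 1)/(r^2 - 6*r + 9)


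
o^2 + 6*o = o*(o + 6)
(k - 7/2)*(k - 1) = k^2 - 9*k/2 + 7/2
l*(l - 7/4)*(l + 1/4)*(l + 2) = l^4 + l^3/2 - 55*l^2/16 - 7*l/8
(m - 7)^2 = m^2 - 14*m + 49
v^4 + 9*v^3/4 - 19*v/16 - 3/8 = (v - 3/4)*(v + 1/2)^2*(v + 2)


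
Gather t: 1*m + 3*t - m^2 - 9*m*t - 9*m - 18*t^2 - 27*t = -m^2 - 8*m - 18*t^2 + t*(-9*m - 24)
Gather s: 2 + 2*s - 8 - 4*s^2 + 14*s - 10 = -4*s^2 + 16*s - 16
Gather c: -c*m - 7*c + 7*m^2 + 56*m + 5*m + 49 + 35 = c*(-m - 7) + 7*m^2 + 61*m + 84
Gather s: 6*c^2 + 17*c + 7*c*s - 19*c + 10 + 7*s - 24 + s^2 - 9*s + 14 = 6*c^2 - 2*c + s^2 + s*(7*c - 2)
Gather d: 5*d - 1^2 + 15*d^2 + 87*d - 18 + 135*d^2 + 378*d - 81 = 150*d^2 + 470*d - 100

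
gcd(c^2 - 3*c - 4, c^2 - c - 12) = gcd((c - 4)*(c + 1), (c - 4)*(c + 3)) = c - 4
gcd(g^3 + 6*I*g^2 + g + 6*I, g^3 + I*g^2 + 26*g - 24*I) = g^2 + 5*I*g + 6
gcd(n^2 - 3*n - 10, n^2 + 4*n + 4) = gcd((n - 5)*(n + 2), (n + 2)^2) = n + 2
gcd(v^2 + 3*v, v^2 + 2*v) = v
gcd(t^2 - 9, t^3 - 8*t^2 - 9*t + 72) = t^2 - 9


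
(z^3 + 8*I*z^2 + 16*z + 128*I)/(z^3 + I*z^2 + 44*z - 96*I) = (z + 4*I)/(z - 3*I)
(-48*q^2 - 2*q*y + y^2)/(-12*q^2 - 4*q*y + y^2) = (48*q^2 + 2*q*y - y^2)/(12*q^2 + 4*q*y - y^2)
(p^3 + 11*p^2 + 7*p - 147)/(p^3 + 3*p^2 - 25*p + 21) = (p + 7)/(p - 1)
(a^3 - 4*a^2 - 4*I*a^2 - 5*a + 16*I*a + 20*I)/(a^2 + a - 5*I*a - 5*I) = (a^2 - a*(5 + 4*I) + 20*I)/(a - 5*I)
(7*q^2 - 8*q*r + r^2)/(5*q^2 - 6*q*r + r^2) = (7*q - r)/(5*q - r)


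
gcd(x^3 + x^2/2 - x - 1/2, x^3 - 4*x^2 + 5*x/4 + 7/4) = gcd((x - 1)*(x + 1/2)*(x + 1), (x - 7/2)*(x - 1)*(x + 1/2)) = x^2 - x/2 - 1/2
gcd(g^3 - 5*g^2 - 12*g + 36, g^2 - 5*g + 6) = g - 2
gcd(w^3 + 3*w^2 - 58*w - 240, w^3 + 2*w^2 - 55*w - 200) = w^2 - 3*w - 40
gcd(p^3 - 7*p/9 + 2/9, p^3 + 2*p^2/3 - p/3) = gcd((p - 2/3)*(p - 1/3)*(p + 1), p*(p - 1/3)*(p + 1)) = p^2 + 2*p/3 - 1/3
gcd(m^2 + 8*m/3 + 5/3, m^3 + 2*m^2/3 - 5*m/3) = m + 5/3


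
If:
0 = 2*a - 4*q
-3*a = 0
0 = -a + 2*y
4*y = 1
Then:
No Solution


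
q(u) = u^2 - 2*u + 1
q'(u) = 2*u - 2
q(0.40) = 0.36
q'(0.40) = -1.20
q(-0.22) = 1.49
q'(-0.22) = -2.44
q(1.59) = 0.35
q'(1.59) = 1.18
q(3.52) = 6.35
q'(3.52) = 5.04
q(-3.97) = 24.70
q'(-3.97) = -9.94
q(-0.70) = 2.89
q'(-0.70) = -3.40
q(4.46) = 11.97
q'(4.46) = 6.92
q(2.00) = 1.00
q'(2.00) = 2.00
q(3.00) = 4.00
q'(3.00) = 4.00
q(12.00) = 121.00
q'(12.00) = 22.00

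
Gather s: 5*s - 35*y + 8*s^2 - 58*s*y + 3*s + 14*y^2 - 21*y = 8*s^2 + s*(8 - 58*y) + 14*y^2 - 56*y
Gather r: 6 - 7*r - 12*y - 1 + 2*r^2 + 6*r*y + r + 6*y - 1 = 2*r^2 + r*(6*y - 6) - 6*y + 4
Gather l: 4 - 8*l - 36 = -8*l - 32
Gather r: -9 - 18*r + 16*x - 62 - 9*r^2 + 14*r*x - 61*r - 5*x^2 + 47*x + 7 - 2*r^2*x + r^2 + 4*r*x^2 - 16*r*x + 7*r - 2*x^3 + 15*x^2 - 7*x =r^2*(-2*x - 8) + r*(4*x^2 - 2*x - 72) - 2*x^3 + 10*x^2 + 56*x - 64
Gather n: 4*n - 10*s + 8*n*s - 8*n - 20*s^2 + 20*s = n*(8*s - 4) - 20*s^2 + 10*s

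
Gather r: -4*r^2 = -4*r^2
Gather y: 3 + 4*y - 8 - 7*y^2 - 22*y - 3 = -7*y^2 - 18*y - 8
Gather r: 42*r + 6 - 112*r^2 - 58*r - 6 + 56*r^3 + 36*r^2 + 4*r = 56*r^3 - 76*r^2 - 12*r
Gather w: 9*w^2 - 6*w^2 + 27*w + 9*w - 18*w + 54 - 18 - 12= 3*w^2 + 18*w + 24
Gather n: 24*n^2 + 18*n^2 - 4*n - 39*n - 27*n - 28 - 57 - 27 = 42*n^2 - 70*n - 112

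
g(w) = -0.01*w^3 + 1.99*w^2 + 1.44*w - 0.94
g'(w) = -0.03*w^2 + 3.98*w + 1.44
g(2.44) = 14.28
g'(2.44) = 10.97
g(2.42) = 14.06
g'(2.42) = 10.90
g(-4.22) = 29.17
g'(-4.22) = -15.89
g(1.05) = 2.75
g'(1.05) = 5.59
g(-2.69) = 9.78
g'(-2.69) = -9.48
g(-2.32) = 6.56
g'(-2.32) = -7.96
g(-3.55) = 19.47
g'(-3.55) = -13.07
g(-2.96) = 12.49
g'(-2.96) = -10.60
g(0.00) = -0.94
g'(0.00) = 1.44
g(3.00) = 21.02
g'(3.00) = 13.11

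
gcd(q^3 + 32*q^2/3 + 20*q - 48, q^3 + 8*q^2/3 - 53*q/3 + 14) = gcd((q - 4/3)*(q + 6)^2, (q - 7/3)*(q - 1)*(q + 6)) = q + 6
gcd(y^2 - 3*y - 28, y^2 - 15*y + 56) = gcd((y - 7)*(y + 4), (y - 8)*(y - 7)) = y - 7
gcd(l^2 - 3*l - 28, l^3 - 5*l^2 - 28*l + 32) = l + 4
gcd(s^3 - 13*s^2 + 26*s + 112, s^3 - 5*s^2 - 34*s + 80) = s - 8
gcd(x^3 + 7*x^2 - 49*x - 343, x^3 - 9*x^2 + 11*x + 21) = x - 7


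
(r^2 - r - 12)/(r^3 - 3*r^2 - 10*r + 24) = 1/(r - 2)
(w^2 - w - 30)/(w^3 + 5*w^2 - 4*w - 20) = (w - 6)/(w^2 - 4)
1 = 1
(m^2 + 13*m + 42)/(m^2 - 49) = (m + 6)/(m - 7)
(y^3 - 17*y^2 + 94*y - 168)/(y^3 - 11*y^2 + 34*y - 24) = (y - 7)/(y - 1)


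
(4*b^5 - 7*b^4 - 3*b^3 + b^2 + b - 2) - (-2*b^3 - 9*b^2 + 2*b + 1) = 4*b^5 - 7*b^4 - b^3 + 10*b^2 - b - 3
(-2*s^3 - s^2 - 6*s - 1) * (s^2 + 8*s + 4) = -2*s^5 - 17*s^4 - 22*s^3 - 53*s^2 - 32*s - 4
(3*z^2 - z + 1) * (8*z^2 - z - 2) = 24*z^4 - 11*z^3 + 3*z^2 + z - 2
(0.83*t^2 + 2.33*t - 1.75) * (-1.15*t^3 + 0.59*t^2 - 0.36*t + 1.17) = -0.9545*t^5 - 2.1898*t^4 + 3.0884*t^3 - 0.9002*t^2 + 3.3561*t - 2.0475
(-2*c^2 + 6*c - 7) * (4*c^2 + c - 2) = -8*c^4 + 22*c^3 - 18*c^2 - 19*c + 14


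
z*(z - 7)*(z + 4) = z^3 - 3*z^2 - 28*z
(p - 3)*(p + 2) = p^2 - p - 6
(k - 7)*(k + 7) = k^2 - 49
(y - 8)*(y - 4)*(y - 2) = y^3 - 14*y^2 + 56*y - 64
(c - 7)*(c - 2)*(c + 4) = c^3 - 5*c^2 - 22*c + 56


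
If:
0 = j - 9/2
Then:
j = 9/2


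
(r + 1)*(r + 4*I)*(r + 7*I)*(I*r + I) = I*r^4 - 11*r^3 + 2*I*r^3 - 22*r^2 - 27*I*r^2 - 11*r - 56*I*r - 28*I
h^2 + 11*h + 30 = (h + 5)*(h + 6)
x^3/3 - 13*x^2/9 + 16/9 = (x/3 + 1/3)*(x - 4)*(x - 4/3)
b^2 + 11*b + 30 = (b + 5)*(b + 6)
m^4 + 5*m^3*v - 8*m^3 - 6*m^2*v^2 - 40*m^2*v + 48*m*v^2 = m*(m - 8)*(m - v)*(m + 6*v)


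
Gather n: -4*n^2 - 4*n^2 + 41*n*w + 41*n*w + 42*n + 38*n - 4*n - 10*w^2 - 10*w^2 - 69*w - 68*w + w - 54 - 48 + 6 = -8*n^2 + n*(82*w + 76) - 20*w^2 - 136*w - 96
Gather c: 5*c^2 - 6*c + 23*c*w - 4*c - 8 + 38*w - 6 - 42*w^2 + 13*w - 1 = 5*c^2 + c*(23*w - 10) - 42*w^2 + 51*w - 15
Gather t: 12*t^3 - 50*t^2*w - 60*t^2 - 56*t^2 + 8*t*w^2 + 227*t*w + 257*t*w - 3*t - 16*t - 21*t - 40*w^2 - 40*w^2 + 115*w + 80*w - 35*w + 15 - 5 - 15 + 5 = 12*t^3 + t^2*(-50*w - 116) + t*(8*w^2 + 484*w - 40) - 80*w^2 + 160*w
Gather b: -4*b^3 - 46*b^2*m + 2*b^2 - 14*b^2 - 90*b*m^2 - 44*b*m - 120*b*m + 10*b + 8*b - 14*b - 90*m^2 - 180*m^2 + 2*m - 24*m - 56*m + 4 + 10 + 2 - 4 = -4*b^3 + b^2*(-46*m - 12) + b*(-90*m^2 - 164*m + 4) - 270*m^2 - 78*m + 12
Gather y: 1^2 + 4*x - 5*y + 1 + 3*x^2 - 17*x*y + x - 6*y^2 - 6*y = 3*x^2 + 5*x - 6*y^2 + y*(-17*x - 11) + 2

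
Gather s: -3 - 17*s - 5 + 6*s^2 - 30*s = 6*s^2 - 47*s - 8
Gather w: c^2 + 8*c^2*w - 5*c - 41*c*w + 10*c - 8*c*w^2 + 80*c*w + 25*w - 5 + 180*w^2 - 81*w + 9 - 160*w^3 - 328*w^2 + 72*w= c^2 + 5*c - 160*w^3 + w^2*(-8*c - 148) + w*(8*c^2 + 39*c + 16) + 4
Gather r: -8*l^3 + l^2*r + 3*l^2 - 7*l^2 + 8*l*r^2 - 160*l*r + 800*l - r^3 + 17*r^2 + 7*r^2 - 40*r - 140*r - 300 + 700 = -8*l^3 - 4*l^2 + 800*l - r^3 + r^2*(8*l + 24) + r*(l^2 - 160*l - 180) + 400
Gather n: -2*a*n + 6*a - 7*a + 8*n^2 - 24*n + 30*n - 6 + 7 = -a + 8*n^2 + n*(6 - 2*a) + 1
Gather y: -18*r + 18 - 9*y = -18*r - 9*y + 18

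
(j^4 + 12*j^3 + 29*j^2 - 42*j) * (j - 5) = j^5 + 7*j^4 - 31*j^3 - 187*j^2 + 210*j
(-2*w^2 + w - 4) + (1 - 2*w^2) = -4*w^2 + w - 3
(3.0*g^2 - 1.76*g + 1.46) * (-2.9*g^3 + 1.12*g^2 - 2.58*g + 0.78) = -8.7*g^5 + 8.464*g^4 - 13.9452*g^3 + 8.516*g^2 - 5.1396*g + 1.1388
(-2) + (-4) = -6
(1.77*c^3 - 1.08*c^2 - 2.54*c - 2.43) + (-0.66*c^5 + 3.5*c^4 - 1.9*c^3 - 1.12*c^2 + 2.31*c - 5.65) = -0.66*c^5 + 3.5*c^4 - 0.13*c^3 - 2.2*c^2 - 0.23*c - 8.08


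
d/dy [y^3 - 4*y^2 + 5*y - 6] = 3*y^2 - 8*y + 5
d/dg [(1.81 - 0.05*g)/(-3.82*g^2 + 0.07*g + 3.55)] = (-0.191*g^2 + 13.8284*g - 0.3042)/(14.5924*g^4 - 0.5348*g^3 - 27.1171*g^2 + 0.497*g + 12.6025)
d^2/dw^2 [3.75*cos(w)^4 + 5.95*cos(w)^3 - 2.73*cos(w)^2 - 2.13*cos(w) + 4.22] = -60.0*cos(w)^4 - 53.55*cos(w)^3 + 55.92*cos(w)^2 + 37.83*cos(w) - 5.46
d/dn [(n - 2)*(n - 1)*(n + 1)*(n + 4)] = 4*n^3 + 6*n^2 - 18*n - 2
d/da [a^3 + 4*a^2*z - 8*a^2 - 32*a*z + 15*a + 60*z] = 3*a^2 + 8*a*z - 16*a - 32*z + 15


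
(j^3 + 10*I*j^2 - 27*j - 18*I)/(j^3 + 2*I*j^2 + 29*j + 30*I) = (j + 3*I)/(j - 5*I)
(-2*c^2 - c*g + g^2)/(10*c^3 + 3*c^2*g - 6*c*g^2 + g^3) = -1/(5*c - g)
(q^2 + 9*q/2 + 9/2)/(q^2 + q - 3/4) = 2*(q + 3)/(2*q - 1)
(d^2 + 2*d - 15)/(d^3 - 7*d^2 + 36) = (d + 5)/(d^2 - 4*d - 12)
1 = 1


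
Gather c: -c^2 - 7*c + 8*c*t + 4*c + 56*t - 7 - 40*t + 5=-c^2 + c*(8*t - 3) + 16*t - 2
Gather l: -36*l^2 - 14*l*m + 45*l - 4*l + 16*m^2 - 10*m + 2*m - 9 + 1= -36*l^2 + l*(41 - 14*m) + 16*m^2 - 8*m - 8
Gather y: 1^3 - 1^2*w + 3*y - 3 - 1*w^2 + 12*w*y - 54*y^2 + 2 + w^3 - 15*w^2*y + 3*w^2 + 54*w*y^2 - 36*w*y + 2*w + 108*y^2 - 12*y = w^3 + 2*w^2 + w + y^2*(54*w + 54) + y*(-15*w^2 - 24*w - 9)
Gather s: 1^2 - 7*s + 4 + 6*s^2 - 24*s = 6*s^2 - 31*s + 5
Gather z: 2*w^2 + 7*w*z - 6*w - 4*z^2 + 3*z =2*w^2 - 6*w - 4*z^2 + z*(7*w + 3)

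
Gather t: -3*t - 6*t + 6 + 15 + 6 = 27 - 9*t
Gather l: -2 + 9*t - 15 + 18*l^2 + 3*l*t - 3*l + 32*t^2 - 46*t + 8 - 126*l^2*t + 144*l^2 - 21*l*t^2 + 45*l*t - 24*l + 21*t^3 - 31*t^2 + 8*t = l^2*(162 - 126*t) + l*(-21*t^2 + 48*t - 27) + 21*t^3 + t^2 - 29*t - 9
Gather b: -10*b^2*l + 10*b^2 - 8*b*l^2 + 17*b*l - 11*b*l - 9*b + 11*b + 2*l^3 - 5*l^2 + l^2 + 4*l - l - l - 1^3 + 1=b^2*(10 - 10*l) + b*(-8*l^2 + 6*l + 2) + 2*l^3 - 4*l^2 + 2*l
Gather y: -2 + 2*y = 2*y - 2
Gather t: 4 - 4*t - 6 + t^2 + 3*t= t^2 - t - 2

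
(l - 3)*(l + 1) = l^2 - 2*l - 3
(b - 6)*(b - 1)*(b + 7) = b^3 - 43*b + 42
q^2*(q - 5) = q^3 - 5*q^2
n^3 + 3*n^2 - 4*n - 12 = (n - 2)*(n + 2)*(n + 3)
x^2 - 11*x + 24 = (x - 8)*(x - 3)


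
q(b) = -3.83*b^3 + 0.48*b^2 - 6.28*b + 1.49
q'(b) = -11.49*b^2 + 0.96*b - 6.28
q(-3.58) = 205.86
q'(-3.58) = -156.98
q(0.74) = -4.45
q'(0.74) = -11.86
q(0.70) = -3.98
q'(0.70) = -11.24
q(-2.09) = 51.68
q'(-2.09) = -58.48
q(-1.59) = 28.08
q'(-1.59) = -36.85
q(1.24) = -12.86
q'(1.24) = -22.76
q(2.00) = -39.79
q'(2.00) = -50.32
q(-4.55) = 400.77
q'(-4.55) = -248.52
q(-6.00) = 883.73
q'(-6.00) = -425.68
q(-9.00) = 2888.96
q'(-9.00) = -945.61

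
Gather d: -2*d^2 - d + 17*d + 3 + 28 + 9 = -2*d^2 + 16*d + 40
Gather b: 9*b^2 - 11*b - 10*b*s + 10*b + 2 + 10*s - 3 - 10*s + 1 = 9*b^2 + b*(-10*s - 1)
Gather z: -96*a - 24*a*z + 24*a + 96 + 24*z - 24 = -72*a + z*(24 - 24*a) + 72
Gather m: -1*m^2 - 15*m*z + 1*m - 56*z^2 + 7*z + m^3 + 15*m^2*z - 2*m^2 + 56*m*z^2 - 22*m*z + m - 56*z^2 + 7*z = m^3 + m^2*(15*z - 3) + m*(56*z^2 - 37*z + 2) - 112*z^2 + 14*z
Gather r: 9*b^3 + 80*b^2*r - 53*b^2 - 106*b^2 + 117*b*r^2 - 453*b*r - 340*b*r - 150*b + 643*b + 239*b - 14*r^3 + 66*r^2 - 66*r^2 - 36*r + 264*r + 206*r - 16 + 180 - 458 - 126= 9*b^3 - 159*b^2 + 117*b*r^2 + 732*b - 14*r^3 + r*(80*b^2 - 793*b + 434) - 420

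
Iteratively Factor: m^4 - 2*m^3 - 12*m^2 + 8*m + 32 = (m + 2)*(m^3 - 4*m^2 - 4*m + 16) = (m + 2)^2*(m^2 - 6*m + 8) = (m - 4)*(m + 2)^2*(m - 2)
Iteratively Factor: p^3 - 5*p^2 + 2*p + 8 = (p - 4)*(p^2 - p - 2) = (p - 4)*(p + 1)*(p - 2)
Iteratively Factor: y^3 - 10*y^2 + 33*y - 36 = (y - 4)*(y^2 - 6*y + 9) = (y - 4)*(y - 3)*(y - 3)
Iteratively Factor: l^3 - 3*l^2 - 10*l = (l)*(l^2 - 3*l - 10) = l*(l - 5)*(l + 2)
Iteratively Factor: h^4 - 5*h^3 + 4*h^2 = (h - 4)*(h^3 - h^2) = h*(h - 4)*(h^2 - h) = h^2*(h - 4)*(h - 1)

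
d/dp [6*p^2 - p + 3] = 12*p - 1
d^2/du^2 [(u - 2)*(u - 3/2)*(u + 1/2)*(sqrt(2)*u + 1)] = 12*sqrt(2)*u^2 - 18*sqrt(2)*u + 6*u - 6 + 5*sqrt(2)/2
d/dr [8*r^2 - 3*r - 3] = 16*r - 3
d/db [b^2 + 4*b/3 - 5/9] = 2*b + 4/3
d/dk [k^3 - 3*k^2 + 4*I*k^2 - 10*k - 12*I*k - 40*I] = 3*k^2 + k*(-6 + 8*I) - 10 - 12*I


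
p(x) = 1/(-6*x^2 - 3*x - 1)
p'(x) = (12*x + 3)/(-6*x^2 - 3*x - 1)^2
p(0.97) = -0.10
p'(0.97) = 0.16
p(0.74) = -0.15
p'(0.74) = 0.28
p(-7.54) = -0.00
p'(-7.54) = -0.00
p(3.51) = -0.01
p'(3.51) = 0.01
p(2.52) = -0.02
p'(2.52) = 0.02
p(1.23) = -0.07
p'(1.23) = 0.09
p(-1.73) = -0.07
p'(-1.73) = -0.09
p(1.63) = -0.05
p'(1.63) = 0.05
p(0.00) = -1.00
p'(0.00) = 3.00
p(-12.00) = 0.00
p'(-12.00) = 0.00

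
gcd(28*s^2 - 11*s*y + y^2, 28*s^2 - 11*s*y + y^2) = 28*s^2 - 11*s*y + y^2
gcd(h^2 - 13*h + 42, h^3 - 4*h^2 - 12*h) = h - 6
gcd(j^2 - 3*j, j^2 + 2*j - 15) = j - 3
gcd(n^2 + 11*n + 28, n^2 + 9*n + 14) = n + 7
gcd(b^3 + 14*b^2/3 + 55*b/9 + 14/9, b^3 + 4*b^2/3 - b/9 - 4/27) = b + 1/3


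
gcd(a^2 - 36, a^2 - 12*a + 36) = a - 6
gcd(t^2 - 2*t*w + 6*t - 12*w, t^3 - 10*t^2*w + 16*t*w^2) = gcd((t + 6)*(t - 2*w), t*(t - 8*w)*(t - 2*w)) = t - 2*w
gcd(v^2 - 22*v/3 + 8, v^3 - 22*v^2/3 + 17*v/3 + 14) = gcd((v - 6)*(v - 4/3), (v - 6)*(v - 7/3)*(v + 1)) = v - 6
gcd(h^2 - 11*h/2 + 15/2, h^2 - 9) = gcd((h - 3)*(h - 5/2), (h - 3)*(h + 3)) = h - 3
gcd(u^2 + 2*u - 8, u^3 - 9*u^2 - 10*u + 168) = u + 4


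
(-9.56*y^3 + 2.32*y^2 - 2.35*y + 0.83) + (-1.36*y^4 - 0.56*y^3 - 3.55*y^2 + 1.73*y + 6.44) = -1.36*y^4 - 10.12*y^3 - 1.23*y^2 - 0.62*y + 7.27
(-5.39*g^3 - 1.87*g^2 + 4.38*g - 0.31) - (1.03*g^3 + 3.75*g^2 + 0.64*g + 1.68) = -6.42*g^3 - 5.62*g^2 + 3.74*g - 1.99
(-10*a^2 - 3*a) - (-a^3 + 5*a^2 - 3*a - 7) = a^3 - 15*a^2 + 7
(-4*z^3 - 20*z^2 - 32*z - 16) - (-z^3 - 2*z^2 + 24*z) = -3*z^3 - 18*z^2 - 56*z - 16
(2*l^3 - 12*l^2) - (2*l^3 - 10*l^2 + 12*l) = -2*l^2 - 12*l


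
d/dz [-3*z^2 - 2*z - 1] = -6*z - 2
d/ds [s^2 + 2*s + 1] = 2*s + 2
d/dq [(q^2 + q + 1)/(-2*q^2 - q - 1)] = q*(q + 2)/(4*q^4 + 4*q^3 + 5*q^2 + 2*q + 1)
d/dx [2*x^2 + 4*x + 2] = 4*x + 4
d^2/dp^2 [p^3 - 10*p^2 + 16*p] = 6*p - 20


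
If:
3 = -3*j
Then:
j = -1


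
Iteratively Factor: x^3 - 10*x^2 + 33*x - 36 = (x - 3)*(x^2 - 7*x + 12) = (x - 3)^2*(x - 4)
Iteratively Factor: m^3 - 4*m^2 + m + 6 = (m - 3)*(m^2 - m - 2) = (m - 3)*(m + 1)*(m - 2)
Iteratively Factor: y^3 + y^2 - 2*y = (y + 2)*(y^2 - y) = (y - 1)*(y + 2)*(y)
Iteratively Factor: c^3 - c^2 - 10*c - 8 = (c - 4)*(c^2 + 3*c + 2) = (c - 4)*(c + 2)*(c + 1)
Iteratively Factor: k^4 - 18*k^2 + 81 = (k + 3)*(k^3 - 3*k^2 - 9*k + 27) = (k + 3)^2*(k^2 - 6*k + 9) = (k - 3)*(k + 3)^2*(k - 3)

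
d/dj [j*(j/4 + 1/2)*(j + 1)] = 3*j^2/4 + 3*j/2 + 1/2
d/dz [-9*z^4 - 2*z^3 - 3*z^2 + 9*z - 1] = -36*z^3 - 6*z^2 - 6*z + 9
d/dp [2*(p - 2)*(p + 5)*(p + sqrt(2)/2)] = 6*p^2 + 2*sqrt(2)*p + 12*p - 20 + 3*sqrt(2)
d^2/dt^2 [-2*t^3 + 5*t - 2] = -12*t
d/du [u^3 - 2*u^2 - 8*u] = 3*u^2 - 4*u - 8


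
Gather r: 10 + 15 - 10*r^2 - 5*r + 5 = -10*r^2 - 5*r + 30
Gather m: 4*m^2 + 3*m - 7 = 4*m^2 + 3*m - 7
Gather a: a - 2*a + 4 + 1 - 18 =-a - 13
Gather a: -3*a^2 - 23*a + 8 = -3*a^2 - 23*a + 8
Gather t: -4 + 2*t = 2*t - 4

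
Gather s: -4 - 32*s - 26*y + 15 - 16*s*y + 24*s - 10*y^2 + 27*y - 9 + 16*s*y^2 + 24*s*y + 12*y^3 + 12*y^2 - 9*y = s*(16*y^2 + 8*y - 8) + 12*y^3 + 2*y^2 - 8*y + 2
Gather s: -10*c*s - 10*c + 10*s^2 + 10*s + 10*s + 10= -10*c + 10*s^2 + s*(20 - 10*c) + 10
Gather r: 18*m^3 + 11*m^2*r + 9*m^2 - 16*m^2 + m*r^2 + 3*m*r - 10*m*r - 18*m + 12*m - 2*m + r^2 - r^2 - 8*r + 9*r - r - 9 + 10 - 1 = 18*m^3 - 7*m^2 + m*r^2 - 8*m + r*(11*m^2 - 7*m)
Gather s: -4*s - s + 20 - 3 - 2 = 15 - 5*s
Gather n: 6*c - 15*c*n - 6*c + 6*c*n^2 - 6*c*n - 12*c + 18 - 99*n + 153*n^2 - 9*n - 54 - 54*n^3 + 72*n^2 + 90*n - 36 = -12*c - 54*n^3 + n^2*(6*c + 225) + n*(-21*c - 18) - 72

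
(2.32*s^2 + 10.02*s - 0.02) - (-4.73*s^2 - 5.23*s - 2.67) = 7.05*s^2 + 15.25*s + 2.65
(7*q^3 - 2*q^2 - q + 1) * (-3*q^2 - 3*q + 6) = -21*q^5 - 15*q^4 + 51*q^3 - 12*q^2 - 9*q + 6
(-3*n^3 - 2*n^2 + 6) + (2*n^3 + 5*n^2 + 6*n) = -n^3 + 3*n^2 + 6*n + 6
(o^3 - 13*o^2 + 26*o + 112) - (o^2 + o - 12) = o^3 - 14*o^2 + 25*o + 124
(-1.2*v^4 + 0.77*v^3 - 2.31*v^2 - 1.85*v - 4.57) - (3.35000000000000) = -1.2*v^4 + 0.77*v^3 - 2.31*v^2 - 1.85*v - 7.92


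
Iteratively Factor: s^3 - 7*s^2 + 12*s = (s - 4)*(s^2 - 3*s) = s*(s - 4)*(s - 3)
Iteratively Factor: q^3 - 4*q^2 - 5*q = (q - 5)*(q^2 + q) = q*(q - 5)*(q + 1)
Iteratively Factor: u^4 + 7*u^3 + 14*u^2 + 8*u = (u + 1)*(u^3 + 6*u^2 + 8*u) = (u + 1)*(u + 4)*(u^2 + 2*u) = (u + 1)*(u + 2)*(u + 4)*(u)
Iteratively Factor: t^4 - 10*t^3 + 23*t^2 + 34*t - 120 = (t - 4)*(t^3 - 6*t^2 - t + 30) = (t - 4)*(t + 2)*(t^2 - 8*t + 15) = (t - 5)*(t - 4)*(t + 2)*(t - 3)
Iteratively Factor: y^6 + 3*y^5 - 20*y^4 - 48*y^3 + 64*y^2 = (y - 4)*(y^5 + 7*y^4 + 8*y^3 - 16*y^2) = (y - 4)*(y + 4)*(y^4 + 3*y^3 - 4*y^2) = y*(y - 4)*(y + 4)*(y^3 + 3*y^2 - 4*y) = y*(y - 4)*(y + 4)^2*(y^2 - y) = y*(y - 4)*(y - 1)*(y + 4)^2*(y)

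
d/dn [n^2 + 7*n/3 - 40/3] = 2*n + 7/3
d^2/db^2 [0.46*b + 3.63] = 0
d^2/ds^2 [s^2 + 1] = 2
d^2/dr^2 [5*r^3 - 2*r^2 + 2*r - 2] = 30*r - 4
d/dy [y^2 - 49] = 2*y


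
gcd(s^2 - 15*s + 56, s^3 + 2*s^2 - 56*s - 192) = s - 8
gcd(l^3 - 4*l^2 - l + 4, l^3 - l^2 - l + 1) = l^2 - 1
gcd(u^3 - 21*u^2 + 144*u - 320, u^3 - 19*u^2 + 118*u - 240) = u^2 - 13*u + 40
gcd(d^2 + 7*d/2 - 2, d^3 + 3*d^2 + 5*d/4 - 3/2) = d - 1/2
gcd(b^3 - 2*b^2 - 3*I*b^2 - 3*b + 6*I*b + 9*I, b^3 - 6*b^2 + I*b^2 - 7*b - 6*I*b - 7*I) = b + 1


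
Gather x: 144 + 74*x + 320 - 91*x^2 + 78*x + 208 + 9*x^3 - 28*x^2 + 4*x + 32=9*x^3 - 119*x^2 + 156*x + 704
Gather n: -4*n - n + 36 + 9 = 45 - 5*n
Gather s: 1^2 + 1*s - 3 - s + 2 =0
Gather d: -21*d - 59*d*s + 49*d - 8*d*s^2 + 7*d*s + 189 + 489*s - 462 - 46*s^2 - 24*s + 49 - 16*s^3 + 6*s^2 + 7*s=d*(-8*s^2 - 52*s + 28) - 16*s^3 - 40*s^2 + 472*s - 224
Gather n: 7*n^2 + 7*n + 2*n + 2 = 7*n^2 + 9*n + 2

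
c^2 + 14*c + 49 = (c + 7)^2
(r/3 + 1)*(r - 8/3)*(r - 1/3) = r^3/3 - 73*r/27 + 8/9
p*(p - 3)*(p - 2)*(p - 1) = p^4 - 6*p^3 + 11*p^2 - 6*p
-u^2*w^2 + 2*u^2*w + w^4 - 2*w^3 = w*(-u + w)*(u + w)*(w - 2)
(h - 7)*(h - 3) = h^2 - 10*h + 21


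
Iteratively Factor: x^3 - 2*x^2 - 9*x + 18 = (x - 3)*(x^2 + x - 6) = (x - 3)*(x + 3)*(x - 2)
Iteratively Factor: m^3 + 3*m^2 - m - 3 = (m + 1)*(m^2 + 2*m - 3) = (m - 1)*(m + 1)*(m + 3)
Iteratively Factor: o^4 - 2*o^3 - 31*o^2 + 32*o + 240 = (o - 5)*(o^3 + 3*o^2 - 16*o - 48) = (o - 5)*(o - 4)*(o^2 + 7*o + 12) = (o - 5)*(o - 4)*(o + 3)*(o + 4)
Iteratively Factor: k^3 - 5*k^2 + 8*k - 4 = (k - 2)*(k^2 - 3*k + 2) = (k - 2)^2*(k - 1)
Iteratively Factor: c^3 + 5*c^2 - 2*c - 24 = (c + 4)*(c^2 + c - 6) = (c + 3)*(c + 4)*(c - 2)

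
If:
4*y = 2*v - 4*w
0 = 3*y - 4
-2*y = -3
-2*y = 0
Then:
No Solution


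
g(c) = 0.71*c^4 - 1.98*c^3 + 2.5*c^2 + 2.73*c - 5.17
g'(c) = 2.84*c^3 - 5.94*c^2 + 5.0*c + 2.73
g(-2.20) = 38.64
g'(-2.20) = -67.26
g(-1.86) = 19.64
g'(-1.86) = -45.40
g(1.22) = -0.14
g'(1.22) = 5.15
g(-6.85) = 2293.07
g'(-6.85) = -1223.07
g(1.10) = -0.74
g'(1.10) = 4.82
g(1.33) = 0.45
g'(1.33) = 5.55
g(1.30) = 0.28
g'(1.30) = 5.43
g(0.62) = -2.88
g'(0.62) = 4.22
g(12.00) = 11688.71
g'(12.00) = 4114.89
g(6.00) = 593.69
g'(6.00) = 432.33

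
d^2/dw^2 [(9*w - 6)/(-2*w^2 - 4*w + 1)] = 12*(-8*(w + 1)^2*(3*w - 2) + (9*w + 4)*(2*w^2 + 4*w - 1))/(2*w^2 + 4*w - 1)^3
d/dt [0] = 0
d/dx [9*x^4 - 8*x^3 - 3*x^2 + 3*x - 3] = 36*x^3 - 24*x^2 - 6*x + 3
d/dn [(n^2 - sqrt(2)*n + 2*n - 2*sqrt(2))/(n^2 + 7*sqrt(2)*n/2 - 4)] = (-4*n^2 + 9*sqrt(2)*n^2 - 16*n + 8*sqrt(2)*n + 8*sqrt(2) + 12)/(2*n^4 + 14*sqrt(2)*n^3 + 33*n^2 - 56*sqrt(2)*n + 32)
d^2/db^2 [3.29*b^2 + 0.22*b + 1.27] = 6.58000000000000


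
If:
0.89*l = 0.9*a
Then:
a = 0.988888888888889*l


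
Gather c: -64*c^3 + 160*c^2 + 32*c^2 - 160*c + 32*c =-64*c^3 + 192*c^2 - 128*c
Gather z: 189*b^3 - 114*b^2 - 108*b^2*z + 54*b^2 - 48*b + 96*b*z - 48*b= 189*b^3 - 60*b^2 - 96*b + z*(-108*b^2 + 96*b)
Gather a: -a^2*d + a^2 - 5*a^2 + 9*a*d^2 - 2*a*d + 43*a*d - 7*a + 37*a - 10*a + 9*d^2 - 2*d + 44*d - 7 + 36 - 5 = a^2*(-d - 4) + a*(9*d^2 + 41*d + 20) + 9*d^2 + 42*d + 24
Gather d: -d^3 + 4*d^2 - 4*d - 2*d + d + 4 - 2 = -d^3 + 4*d^2 - 5*d + 2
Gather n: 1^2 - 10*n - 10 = -10*n - 9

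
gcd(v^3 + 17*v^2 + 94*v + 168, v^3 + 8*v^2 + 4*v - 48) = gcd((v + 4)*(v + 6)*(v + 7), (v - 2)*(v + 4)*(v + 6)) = v^2 + 10*v + 24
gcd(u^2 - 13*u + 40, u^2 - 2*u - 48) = u - 8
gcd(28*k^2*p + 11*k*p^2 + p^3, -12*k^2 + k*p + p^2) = 4*k + p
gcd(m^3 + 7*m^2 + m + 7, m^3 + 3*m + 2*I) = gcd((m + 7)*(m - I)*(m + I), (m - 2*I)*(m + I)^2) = m + I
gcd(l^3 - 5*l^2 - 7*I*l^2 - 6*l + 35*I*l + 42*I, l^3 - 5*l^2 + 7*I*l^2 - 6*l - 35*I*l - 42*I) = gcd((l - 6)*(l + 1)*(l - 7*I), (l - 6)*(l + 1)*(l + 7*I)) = l^2 - 5*l - 6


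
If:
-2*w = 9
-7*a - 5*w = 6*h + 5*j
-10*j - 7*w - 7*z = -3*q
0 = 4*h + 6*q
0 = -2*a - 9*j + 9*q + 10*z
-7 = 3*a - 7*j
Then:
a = 1211/446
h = -1089/892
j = 965/446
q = 363/446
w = -9/2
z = 392/223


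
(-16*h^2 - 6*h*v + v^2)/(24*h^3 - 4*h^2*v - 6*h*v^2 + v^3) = (-8*h + v)/(12*h^2 - 8*h*v + v^2)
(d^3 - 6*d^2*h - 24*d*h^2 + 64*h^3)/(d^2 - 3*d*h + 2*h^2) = (d^2 - 4*d*h - 32*h^2)/(d - h)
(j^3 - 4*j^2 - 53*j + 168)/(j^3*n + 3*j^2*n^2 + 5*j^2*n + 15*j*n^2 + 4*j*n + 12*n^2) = (j^3 - 4*j^2 - 53*j + 168)/(n*(j^3 + 3*j^2*n + 5*j^2 + 15*j*n + 4*j + 12*n))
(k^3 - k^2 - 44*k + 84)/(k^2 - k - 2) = (k^2 + k - 42)/(k + 1)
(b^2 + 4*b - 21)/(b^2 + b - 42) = (b - 3)/(b - 6)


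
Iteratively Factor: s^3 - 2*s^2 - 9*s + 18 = (s - 3)*(s^2 + s - 6) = (s - 3)*(s + 3)*(s - 2)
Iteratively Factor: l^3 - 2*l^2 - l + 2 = (l - 1)*(l^2 - l - 2) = (l - 2)*(l - 1)*(l + 1)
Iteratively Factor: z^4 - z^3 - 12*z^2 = (z)*(z^3 - z^2 - 12*z) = z*(z - 4)*(z^2 + 3*z) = z*(z - 4)*(z + 3)*(z)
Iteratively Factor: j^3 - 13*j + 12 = (j - 1)*(j^2 + j - 12) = (j - 3)*(j - 1)*(j + 4)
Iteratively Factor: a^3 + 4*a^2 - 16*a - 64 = (a - 4)*(a^2 + 8*a + 16) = (a - 4)*(a + 4)*(a + 4)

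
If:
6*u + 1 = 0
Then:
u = -1/6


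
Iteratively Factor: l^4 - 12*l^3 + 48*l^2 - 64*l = (l - 4)*(l^3 - 8*l^2 + 16*l) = (l - 4)^2*(l^2 - 4*l) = l*(l - 4)^2*(l - 4)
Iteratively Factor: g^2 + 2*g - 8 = (g + 4)*(g - 2)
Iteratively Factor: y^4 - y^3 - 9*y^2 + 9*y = (y - 3)*(y^3 + 2*y^2 - 3*y) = (y - 3)*(y - 1)*(y^2 + 3*y) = y*(y - 3)*(y - 1)*(y + 3)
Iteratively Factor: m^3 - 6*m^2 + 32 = (m - 4)*(m^2 - 2*m - 8) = (m - 4)^2*(m + 2)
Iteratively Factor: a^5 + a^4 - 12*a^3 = (a + 4)*(a^4 - 3*a^3) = a*(a + 4)*(a^3 - 3*a^2) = a*(a - 3)*(a + 4)*(a^2) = a^2*(a - 3)*(a + 4)*(a)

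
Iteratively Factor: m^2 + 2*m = (m)*(m + 2)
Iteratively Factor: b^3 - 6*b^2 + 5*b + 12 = (b - 3)*(b^2 - 3*b - 4) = (b - 4)*(b - 3)*(b + 1)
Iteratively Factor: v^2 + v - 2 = (v + 2)*(v - 1)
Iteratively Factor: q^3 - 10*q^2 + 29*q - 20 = (q - 5)*(q^2 - 5*q + 4) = (q - 5)*(q - 1)*(q - 4)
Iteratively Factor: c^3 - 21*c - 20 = (c + 1)*(c^2 - c - 20) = (c + 1)*(c + 4)*(c - 5)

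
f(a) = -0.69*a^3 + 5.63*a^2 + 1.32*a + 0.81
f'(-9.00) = -267.69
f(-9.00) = 947.97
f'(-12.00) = -431.88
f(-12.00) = 1988.01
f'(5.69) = -1.63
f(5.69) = 63.49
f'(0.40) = 5.49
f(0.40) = 2.19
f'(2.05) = 15.70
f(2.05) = 21.23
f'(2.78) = 16.63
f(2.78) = 33.17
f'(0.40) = 5.49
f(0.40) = 2.19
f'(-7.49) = -199.14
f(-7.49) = 596.70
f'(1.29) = 12.40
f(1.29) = 10.40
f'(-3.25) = -57.14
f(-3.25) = 79.67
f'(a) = -2.07*a^2 + 11.26*a + 1.32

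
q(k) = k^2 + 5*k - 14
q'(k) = 2*k + 5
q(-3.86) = -18.40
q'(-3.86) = -2.72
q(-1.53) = -19.31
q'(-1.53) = 1.94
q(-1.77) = -19.72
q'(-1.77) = 1.46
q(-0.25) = -15.19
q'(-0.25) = 4.50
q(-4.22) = -17.29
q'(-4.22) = -3.44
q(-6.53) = -4.01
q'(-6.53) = -8.06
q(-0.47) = -16.13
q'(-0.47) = 4.06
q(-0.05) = -14.25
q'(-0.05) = 4.90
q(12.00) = 190.00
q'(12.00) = 29.00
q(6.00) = 52.00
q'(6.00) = 17.00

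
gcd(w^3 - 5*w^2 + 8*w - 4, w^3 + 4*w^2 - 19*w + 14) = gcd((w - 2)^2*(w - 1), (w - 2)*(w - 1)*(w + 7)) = w^2 - 3*w + 2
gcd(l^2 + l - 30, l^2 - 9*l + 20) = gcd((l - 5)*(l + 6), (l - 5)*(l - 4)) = l - 5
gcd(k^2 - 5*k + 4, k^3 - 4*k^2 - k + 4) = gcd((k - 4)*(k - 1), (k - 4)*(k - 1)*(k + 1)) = k^2 - 5*k + 4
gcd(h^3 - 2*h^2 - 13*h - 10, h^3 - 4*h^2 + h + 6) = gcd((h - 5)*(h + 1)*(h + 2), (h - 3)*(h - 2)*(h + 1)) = h + 1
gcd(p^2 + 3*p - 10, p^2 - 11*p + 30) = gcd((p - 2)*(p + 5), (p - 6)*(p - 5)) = 1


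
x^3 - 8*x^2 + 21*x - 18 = (x - 3)^2*(x - 2)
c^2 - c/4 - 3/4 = (c - 1)*(c + 3/4)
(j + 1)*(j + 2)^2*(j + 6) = j^4 + 11*j^3 + 38*j^2 + 52*j + 24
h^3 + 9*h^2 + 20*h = h*(h + 4)*(h + 5)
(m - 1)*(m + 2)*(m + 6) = m^3 + 7*m^2 + 4*m - 12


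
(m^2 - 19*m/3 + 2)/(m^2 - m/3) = (m - 6)/m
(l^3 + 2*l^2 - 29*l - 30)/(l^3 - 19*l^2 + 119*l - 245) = (l^2 + 7*l + 6)/(l^2 - 14*l + 49)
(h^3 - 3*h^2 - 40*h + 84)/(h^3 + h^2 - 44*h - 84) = (h - 2)/(h + 2)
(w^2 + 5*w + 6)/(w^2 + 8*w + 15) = (w + 2)/(w + 5)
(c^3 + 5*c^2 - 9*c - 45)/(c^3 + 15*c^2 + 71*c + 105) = (c - 3)/(c + 7)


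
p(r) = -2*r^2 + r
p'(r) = 1 - 4*r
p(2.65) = -11.40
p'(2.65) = -9.60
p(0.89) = -0.69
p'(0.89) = -2.56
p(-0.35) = -0.60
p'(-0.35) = 2.40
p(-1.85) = -8.70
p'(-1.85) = 8.40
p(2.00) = -6.00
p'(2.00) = -7.00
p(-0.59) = -1.29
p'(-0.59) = 3.36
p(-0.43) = -0.80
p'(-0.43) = 2.72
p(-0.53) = -1.09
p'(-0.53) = 3.12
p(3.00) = -15.00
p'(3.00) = -11.00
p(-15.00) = -465.00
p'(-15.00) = 61.00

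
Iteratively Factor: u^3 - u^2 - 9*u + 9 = (u - 1)*(u^2 - 9) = (u - 1)*(u + 3)*(u - 3)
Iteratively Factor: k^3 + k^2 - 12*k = (k + 4)*(k^2 - 3*k) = k*(k + 4)*(k - 3)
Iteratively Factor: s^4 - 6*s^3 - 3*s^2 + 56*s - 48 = (s - 1)*(s^3 - 5*s^2 - 8*s + 48) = (s - 4)*(s - 1)*(s^2 - s - 12) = (s - 4)*(s - 1)*(s + 3)*(s - 4)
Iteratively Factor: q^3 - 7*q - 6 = (q + 1)*(q^2 - q - 6) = (q - 3)*(q + 1)*(q + 2)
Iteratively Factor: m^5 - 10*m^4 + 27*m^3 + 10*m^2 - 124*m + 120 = (m - 2)*(m^4 - 8*m^3 + 11*m^2 + 32*m - 60) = (m - 3)*(m - 2)*(m^3 - 5*m^2 - 4*m + 20) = (m - 5)*(m - 3)*(m - 2)*(m^2 - 4) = (m - 5)*(m - 3)*(m - 2)*(m + 2)*(m - 2)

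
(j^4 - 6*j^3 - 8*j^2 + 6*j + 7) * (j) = j^5 - 6*j^4 - 8*j^3 + 6*j^2 + 7*j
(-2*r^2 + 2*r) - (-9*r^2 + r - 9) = 7*r^2 + r + 9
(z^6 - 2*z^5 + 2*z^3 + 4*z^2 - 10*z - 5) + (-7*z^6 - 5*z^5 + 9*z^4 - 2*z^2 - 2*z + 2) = -6*z^6 - 7*z^5 + 9*z^4 + 2*z^3 + 2*z^2 - 12*z - 3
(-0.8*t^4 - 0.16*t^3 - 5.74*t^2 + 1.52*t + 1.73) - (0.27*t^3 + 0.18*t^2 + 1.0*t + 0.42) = -0.8*t^4 - 0.43*t^3 - 5.92*t^2 + 0.52*t + 1.31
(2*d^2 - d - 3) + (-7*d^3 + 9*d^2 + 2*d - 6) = -7*d^3 + 11*d^2 + d - 9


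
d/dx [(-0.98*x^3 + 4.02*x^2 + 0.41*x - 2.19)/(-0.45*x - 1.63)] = (0.882*x^3 + 2.9832*x^2 - 13.1052*x - 1.6538)/(0.2025*x^2 + 1.467*x + 2.6569)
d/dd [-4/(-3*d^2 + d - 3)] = 4*(1 - 6*d)/(3*d^2 - d + 3)^2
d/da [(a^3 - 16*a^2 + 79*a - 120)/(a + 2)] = 2*(a^3 - 5*a^2 - 32*a + 139)/(a^2 + 4*a + 4)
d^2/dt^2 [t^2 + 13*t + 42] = 2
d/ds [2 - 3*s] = -3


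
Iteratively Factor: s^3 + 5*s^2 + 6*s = (s)*(s^2 + 5*s + 6) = s*(s + 2)*(s + 3)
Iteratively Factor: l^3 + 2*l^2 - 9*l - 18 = (l - 3)*(l^2 + 5*l + 6) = (l - 3)*(l + 3)*(l + 2)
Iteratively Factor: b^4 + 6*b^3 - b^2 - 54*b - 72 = (b + 4)*(b^3 + 2*b^2 - 9*b - 18) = (b + 2)*(b + 4)*(b^2 - 9) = (b + 2)*(b + 3)*(b + 4)*(b - 3)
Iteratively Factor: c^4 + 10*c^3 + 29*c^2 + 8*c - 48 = (c - 1)*(c^3 + 11*c^2 + 40*c + 48) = (c - 1)*(c + 3)*(c^2 + 8*c + 16) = (c - 1)*(c + 3)*(c + 4)*(c + 4)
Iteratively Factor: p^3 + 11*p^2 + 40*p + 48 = (p + 3)*(p^2 + 8*p + 16) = (p + 3)*(p + 4)*(p + 4)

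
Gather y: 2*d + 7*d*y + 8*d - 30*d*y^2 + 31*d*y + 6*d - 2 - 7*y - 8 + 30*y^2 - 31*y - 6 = 16*d + y^2*(30 - 30*d) + y*(38*d - 38) - 16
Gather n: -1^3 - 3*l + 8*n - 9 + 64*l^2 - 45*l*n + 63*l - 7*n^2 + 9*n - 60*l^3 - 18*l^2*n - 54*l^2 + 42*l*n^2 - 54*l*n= -60*l^3 + 10*l^2 + 60*l + n^2*(42*l - 7) + n*(-18*l^2 - 99*l + 17) - 10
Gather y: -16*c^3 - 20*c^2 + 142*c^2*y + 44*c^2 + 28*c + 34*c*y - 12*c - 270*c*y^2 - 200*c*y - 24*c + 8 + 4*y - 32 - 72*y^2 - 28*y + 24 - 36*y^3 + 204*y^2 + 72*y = -16*c^3 + 24*c^2 - 8*c - 36*y^3 + y^2*(132 - 270*c) + y*(142*c^2 - 166*c + 48)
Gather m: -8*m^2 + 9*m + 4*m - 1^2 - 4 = -8*m^2 + 13*m - 5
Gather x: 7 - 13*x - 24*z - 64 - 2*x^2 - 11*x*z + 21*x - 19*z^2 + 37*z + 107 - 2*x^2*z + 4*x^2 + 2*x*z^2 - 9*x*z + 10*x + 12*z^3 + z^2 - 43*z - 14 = x^2*(2 - 2*z) + x*(2*z^2 - 20*z + 18) + 12*z^3 - 18*z^2 - 30*z + 36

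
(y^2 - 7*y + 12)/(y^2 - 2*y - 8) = (y - 3)/(y + 2)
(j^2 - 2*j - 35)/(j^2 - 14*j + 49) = (j + 5)/(j - 7)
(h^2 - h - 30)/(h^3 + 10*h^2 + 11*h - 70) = (h - 6)/(h^2 + 5*h - 14)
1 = 1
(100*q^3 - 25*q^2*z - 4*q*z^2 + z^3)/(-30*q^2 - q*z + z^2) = (20*q^2 - 9*q*z + z^2)/(-6*q + z)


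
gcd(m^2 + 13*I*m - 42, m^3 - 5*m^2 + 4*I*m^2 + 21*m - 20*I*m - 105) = m + 7*I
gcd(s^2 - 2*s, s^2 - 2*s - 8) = 1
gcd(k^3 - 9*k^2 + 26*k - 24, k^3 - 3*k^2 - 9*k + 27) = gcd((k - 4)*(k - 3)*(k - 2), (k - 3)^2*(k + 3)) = k - 3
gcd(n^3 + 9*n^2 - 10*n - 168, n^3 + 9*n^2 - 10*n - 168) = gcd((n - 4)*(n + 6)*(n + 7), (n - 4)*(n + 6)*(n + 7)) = n^3 + 9*n^2 - 10*n - 168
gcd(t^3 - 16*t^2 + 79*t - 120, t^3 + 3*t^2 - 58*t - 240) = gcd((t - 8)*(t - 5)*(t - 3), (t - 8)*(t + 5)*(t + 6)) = t - 8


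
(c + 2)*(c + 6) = c^2 + 8*c + 12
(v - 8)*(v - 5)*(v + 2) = v^3 - 11*v^2 + 14*v + 80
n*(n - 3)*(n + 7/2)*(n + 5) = n^4 + 11*n^3/2 - 8*n^2 - 105*n/2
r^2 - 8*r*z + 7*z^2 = (r - 7*z)*(r - z)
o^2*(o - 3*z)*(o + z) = o^4 - 2*o^3*z - 3*o^2*z^2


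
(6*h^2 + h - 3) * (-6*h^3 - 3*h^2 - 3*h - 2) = -36*h^5 - 24*h^4 - 3*h^3 - 6*h^2 + 7*h + 6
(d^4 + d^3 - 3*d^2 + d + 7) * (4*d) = 4*d^5 + 4*d^4 - 12*d^3 + 4*d^2 + 28*d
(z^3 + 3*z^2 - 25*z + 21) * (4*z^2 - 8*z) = 4*z^5 + 4*z^4 - 124*z^3 + 284*z^2 - 168*z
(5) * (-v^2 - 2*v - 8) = -5*v^2 - 10*v - 40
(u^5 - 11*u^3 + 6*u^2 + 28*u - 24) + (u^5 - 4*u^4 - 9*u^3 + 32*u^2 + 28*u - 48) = 2*u^5 - 4*u^4 - 20*u^3 + 38*u^2 + 56*u - 72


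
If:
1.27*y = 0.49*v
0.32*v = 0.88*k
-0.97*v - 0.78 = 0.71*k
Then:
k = -0.23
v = -0.64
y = -0.25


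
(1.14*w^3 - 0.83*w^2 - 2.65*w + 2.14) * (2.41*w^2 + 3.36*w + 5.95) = 2.7474*w^5 + 1.8301*w^4 - 2.3923*w^3 - 8.6851*w^2 - 8.5771*w + 12.733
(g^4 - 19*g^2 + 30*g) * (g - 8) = g^5 - 8*g^4 - 19*g^3 + 182*g^2 - 240*g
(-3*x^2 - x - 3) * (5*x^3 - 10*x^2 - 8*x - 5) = -15*x^5 + 25*x^4 + 19*x^3 + 53*x^2 + 29*x + 15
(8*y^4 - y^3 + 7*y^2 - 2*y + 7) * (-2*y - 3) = -16*y^5 - 22*y^4 - 11*y^3 - 17*y^2 - 8*y - 21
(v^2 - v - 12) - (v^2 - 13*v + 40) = 12*v - 52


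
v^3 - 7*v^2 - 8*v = v*(v - 8)*(v + 1)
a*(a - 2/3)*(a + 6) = a^3 + 16*a^2/3 - 4*a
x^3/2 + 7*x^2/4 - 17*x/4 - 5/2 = (x/2 + 1/4)*(x - 2)*(x + 5)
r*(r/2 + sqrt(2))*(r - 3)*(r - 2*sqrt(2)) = r^4/2 - 3*r^3/2 - 4*r^2 + 12*r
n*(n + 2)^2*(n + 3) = n^4 + 7*n^3 + 16*n^2 + 12*n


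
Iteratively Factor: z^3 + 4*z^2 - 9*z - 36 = (z + 3)*(z^2 + z - 12) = (z + 3)*(z + 4)*(z - 3)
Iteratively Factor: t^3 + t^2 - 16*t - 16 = (t - 4)*(t^2 + 5*t + 4) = (t - 4)*(t + 4)*(t + 1)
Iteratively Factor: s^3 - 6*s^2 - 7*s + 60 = (s - 5)*(s^2 - s - 12) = (s - 5)*(s - 4)*(s + 3)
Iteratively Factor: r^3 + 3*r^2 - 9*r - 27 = (r - 3)*(r^2 + 6*r + 9) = (r - 3)*(r + 3)*(r + 3)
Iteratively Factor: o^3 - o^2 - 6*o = (o)*(o^2 - o - 6) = o*(o + 2)*(o - 3)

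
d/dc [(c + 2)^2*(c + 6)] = (c + 2)*(3*c + 14)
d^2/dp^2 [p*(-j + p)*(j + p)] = 6*p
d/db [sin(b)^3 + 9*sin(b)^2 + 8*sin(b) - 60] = (3*sin(b)^2 + 18*sin(b) + 8)*cos(b)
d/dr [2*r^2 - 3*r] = 4*r - 3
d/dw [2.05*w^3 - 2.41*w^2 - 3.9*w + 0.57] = 6.15*w^2 - 4.82*w - 3.9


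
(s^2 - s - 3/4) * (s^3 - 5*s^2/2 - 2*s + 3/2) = s^5 - 7*s^4/2 - s^3/4 + 43*s^2/8 - 9/8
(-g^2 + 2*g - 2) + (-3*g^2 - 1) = -4*g^2 + 2*g - 3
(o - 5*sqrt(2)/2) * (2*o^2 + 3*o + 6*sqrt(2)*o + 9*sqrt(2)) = 2*o^3 + sqrt(2)*o^2 + 3*o^2 - 30*o + 3*sqrt(2)*o/2 - 45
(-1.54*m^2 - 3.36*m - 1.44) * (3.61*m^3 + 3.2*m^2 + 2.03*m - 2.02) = -5.5594*m^5 - 17.0576*m^4 - 19.0766*m^3 - 8.318*m^2 + 3.864*m + 2.9088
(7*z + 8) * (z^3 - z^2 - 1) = 7*z^4 + z^3 - 8*z^2 - 7*z - 8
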